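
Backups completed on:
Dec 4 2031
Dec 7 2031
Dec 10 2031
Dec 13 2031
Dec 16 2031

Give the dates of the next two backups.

Dec 19 2031, Dec 22 2031

Gaps between consecutive events: 3, 3, 3, 3 days — a constant 3-day interval.
Dec 16 2031 + 3 days = Dec 19 2031.
Dec 19 2031 + 3 days = Dec 22 2031.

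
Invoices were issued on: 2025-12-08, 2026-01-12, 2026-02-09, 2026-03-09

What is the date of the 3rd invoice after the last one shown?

2026-06-08

Gaps: 35, 28, 28 days — a mix of 28 and 35. Every date is a Monday.
Each is the 2nd Monday of its month.
2nd Monday of April 2026: 2026-04-13.
May 2026 — 2nd Monday is 2026-05-11.
June 2026 — 2nd Monday is 2026-06-08.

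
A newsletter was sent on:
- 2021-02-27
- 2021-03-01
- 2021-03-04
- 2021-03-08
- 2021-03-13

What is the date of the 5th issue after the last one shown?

2021-04-22

Intervals are 2, 3, 4, 5 days — an arithmetic progression with common difference 1.
Next gap: 6 days. 2021-03-13 + 6 days = 2021-03-19.
Next gap: 7 days. 2021-03-19 + 7 days = 2021-03-26.
Next gap: 8 days. 2021-03-26 + 8 days = 2021-04-03.
Next gap: 9 days. 2021-04-03 + 9 days = 2021-04-12.
Next gap: 10 days. 2021-04-12 + 10 days = 2021-04-22.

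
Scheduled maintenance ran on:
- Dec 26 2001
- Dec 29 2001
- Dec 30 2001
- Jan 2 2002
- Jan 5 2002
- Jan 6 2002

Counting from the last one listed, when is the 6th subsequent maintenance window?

Jan 20 2002

Gaps: 3, 1, 3, 3, 1 days — not constant, but cyclic with period 3.
The events fall on every Wednesday, Saturday and Sunday.
Next Wednesday: Jan 9 2002.
Next Saturday: Jan 12 2002.
The following Sunday is Jan 13 2002.
Next Wednesday: Jan 16 2002.
The following Saturday is Jan 19 2002.
Next Sunday: Jan 20 2002.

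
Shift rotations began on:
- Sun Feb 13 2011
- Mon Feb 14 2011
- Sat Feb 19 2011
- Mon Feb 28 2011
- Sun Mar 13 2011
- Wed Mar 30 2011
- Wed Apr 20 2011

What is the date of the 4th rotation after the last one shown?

Mon Aug 22 2011

Gaps: 1, 5, 9, 13, 17, 21 days — each gap is 4 larger than the previous one.
Next gap: 25 days. Wed Apr 20 2011 + 25 days = Sun May 15 2011.
Next gap: 29 days. Sun May 15 2011 + 29 days = Mon Jun 13 2011.
Next gap: 33 days. Mon Jun 13 2011 + 33 days = Sat Jul 16 2011.
Next gap: 37 days. Sat Jul 16 2011 + 37 days = Mon Aug 22 2011.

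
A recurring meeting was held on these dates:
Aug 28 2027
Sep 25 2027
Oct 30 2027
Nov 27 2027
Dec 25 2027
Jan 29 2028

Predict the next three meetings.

All Saturdays; the gaps (28, 35, 28, 28, 35) vary with month length.
This is the last Saturday of each month.
February 2028 ends with Saturday Feb 26 2028.
March 2028 ends with Saturday Mar 25 2028.
April 2028 ends with Saturday Apr 29 2028.

Feb 26 2028, Mar 25 2028, Apr 29 2028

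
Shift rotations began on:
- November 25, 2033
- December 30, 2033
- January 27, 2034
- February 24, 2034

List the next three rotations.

March 31, 2034; April 28, 2034; May 26, 2034

Every date is a Friday; gaps 35, 28, 28 days.
Each is the last Friday of its month (at least one falls on the 29th or later, ruling out '4th Friday').
Last Friday of March 2034: March 31, 2034.
April 2034 ends with Friday April 28, 2034.
May 2034 ends with Friday May 26, 2034.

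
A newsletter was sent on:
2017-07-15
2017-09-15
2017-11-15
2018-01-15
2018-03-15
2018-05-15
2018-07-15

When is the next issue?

2018-09-15

The day-of-month is always 15 (62, 61, 61, 59, 61, 61 days between events).
So this recurs on the 15th of every 2 months.
Next: September 2018 → 2018-09-15.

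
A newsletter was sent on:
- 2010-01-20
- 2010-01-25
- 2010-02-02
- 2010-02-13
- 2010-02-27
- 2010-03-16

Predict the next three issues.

2010-04-05, 2010-04-28, 2010-05-24

The spacing grows by 3 each time: 5, 8, 11, 14, 17 days.
Next gap: 20 days. 2010-03-16 + 20 days = 2010-04-05.
Next gap: 23 days. 2010-04-05 + 23 days = 2010-04-28.
Next gap: 26 days. 2010-04-28 + 26 days = 2010-05-24.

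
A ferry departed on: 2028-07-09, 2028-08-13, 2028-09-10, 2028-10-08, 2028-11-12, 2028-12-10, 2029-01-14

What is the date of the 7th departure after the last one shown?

These are Sundays at 28- or 35-day spacing (35, 28, 28, 35, 28, 35).
The pattern: 2nd Sunday of the month.
2nd Sunday of February 2029: 2029-02-11.
2nd Sunday of March 2029: 2029-03-11.
April 2029 — 2nd Sunday is 2029-04-08.
2nd Sunday of May 2029: 2029-05-13.
June 2029 — 2nd Sunday is 2029-06-10.
2nd Sunday of July 2029: 2029-07-08.
2nd Sunday of August 2029: 2029-08-12.

2029-08-12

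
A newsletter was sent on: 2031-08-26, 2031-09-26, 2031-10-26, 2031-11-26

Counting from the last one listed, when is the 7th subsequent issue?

2032-06-26

Gaps: 31, 30, 31 days — not constant. Every event is on the 26th of the month.
Pattern: the 26th of each month.
Next: December 2031 → 2031-12-26.
Next: January 2032 → 2032-01-26.
Next: February 2032 → 2032-02-26.
March 2032: 2032-03-26.
April 2032: 2032-04-26.
Next: May 2032 → 2032-05-26.
Next: June 2032 → 2032-06-26.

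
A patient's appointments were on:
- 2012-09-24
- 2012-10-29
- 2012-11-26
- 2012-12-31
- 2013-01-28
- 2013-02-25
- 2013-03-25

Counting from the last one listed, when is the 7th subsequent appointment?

Every date is a Monday; gaps 35, 28, 35, 28, 28, 28 days.
Each is the last Monday of its month (at least one falls on the 29th or later, ruling out '4th Monday').
Last Monday of April 2013: 2013-04-29.
May 2013 ends with Monday 2013-05-27.
June 2013 ends with Monday 2013-06-24.
Last Monday of July 2013: 2013-07-29.
Last Monday of August 2013: 2013-08-26.
Last Monday of September 2013: 2013-09-30.
October 2013 ends with Monday 2013-10-28.

2013-10-28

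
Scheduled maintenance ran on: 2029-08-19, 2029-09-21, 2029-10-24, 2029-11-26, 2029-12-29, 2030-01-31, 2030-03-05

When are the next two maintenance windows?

Gaps between consecutive events: 33, 33, 33, 33, 33, 33 days — a constant 33-day interval.
2030-03-05 + 33 days = 2030-04-07.
2030-04-07 + 33 days = 2030-05-10.

2030-04-07, 2030-05-10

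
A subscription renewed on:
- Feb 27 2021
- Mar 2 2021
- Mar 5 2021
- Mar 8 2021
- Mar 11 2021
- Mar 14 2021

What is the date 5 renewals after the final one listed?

Mar 29 2021

Every event comes 3 days after the last (3, 3, 3, 3, 3).
Mar 14 2021 + 3 days = Mar 17 2021.
Mar 17 2021 + 3 days = Mar 20 2021.
Mar 20 2021 + 3 days = Mar 23 2021.
Mar 23 2021 + 3 days = Mar 26 2021.
Mar 26 2021 + 3 days = Mar 29 2021.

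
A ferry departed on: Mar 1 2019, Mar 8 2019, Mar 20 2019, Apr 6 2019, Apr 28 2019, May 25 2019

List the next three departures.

Intervals are 7, 12, 17, 22, 27 days — an arithmetic progression with common difference 5.
Next gap: 32 days. May 25 2019 + 32 days = Jun 26 2019.
Next gap: 37 days. Jun 26 2019 + 37 days = Aug 2 2019.
Next gap: 42 days. Aug 2 2019 + 42 days = Sep 13 2019.

Jun 26 2019, Aug 2 2019, Sep 13 2019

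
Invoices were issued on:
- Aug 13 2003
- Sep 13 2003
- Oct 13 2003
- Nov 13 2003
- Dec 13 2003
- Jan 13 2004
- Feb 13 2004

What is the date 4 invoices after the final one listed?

Jun 13 2004

Gaps: 31, 30, 31, 30, 31, 31 days — not constant. Every event is on the 13th of the month.
Pattern: the 13th of each month.
March 2004: Mar 13 2004.
April 2004: Apr 13 2004.
May 2004: May 13 2004.
Next: June 2004 → Jun 13 2004.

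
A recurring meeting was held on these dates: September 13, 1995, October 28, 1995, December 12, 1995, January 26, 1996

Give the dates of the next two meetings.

March 11, 1996; April 25, 1996

The spacing is 45, 45, 45 days — always 45 days.
January 26, 1996 + 45 days = March 11, 1996.
March 11, 1996 + 45 days = April 25, 1996.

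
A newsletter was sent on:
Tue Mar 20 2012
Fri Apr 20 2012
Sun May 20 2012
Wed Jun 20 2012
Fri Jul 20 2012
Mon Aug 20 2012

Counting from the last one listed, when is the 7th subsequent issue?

Gaps: 31, 30, 31, 30, 31 days — not constant. Every event is on the 20th of the month.
Pattern: the 20th of each month.
September 2012: Thu Sep 20 2012.
Next: October 2012 → Sat Oct 20 2012.
Next: November 2012 → Tue Nov 20 2012.
December 2012: Thu Dec 20 2012.
January 2013: Sun Jan 20 2013.
February 2013: Wed Feb 20 2013.
Next: March 2013 → Wed Mar 20 2013.

Wed Mar 20 2013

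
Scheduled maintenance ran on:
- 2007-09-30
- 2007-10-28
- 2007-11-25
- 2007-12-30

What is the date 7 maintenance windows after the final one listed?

All Sundays; the gaps (28, 28, 35) vary with month length.
This is the last Sunday of each month.
Last Sunday of January 2008: 2008-01-27.
Last Sunday of February 2008: 2008-02-24.
March 2008 ends with Sunday 2008-03-30.
April 2008 ends with Sunday 2008-04-27.
Last Sunday of May 2008: 2008-05-25.
Last Sunday of June 2008: 2008-06-29.
Last Sunday of July 2008: 2008-07-27.

2008-07-27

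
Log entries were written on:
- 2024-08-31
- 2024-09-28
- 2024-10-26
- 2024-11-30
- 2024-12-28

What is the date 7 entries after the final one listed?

These are Saturdays with 28, 28, 35, 28-day gaps.
Each is the final Saturday of its month — 2024-08-31 is past the 28th, so '4th Saturday' doesn't fit.
Last Saturday of January 2025: 2025-01-25.
February 2025 ends with Saturday 2025-02-22.
Last Saturday of March 2025: 2025-03-29.
April 2025 ends with Saturday 2025-04-26.
May 2025 ends with Saturday 2025-05-31.
June 2025 ends with Saturday 2025-06-28.
July 2025 ends with Saturday 2025-07-26.

2025-07-26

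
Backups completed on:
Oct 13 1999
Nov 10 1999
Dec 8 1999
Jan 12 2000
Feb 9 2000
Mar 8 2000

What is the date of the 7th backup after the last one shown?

Gaps: 28, 28, 35, 28, 28 days — a mix of 28 and 35. Every date is a Wednesday.
Each is the 2nd Wednesday of its month.
2nd Wednesday of April 2000: Apr 12 2000.
2nd Wednesday of May 2000: May 10 2000.
2nd Wednesday of June 2000: Jun 14 2000.
July 2000 — 2nd Wednesday is Jul 12 2000.
2nd Wednesday of August 2000: Aug 9 2000.
2nd Wednesday of September 2000: Sep 13 2000.
October 2000 — 2nd Wednesday is Oct 11 2000.

Oct 11 2000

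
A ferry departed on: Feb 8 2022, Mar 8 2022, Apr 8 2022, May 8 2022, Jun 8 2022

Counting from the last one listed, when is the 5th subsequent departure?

Nov 8 2022

Each date is the 8th; the gaps (28, 31, 30, 31) track the month lengths.
The rule is the 8th of each month.
July 2022: Jul 8 2022.
August 2022: Aug 8 2022.
September 2022: Sep 8 2022.
Next: October 2022 → Oct 8 2022.
Next: November 2022 → Nov 8 2022.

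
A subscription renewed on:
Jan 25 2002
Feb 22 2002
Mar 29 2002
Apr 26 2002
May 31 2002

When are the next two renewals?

All Fridays; the gaps (28, 35, 28, 35) vary with month length.
This is the last Friday of each month.
Last Friday of June 2002: Jun 28 2002.
July 2002 ends with Friday Jul 26 2002.

Jun 28 2002, Jul 26 2002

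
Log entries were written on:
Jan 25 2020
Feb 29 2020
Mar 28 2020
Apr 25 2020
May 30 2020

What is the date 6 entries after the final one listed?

All Saturdays; the gaps (35, 28, 28, 35) vary with month length.
This is the last Saturday of each month.
Last Saturday of June 2020: Jun 27 2020.
Last Saturday of July 2020: Jul 25 2020.
August 2020 ends with Saturday Aug 29 2020.
September 2020 ends with Saturday Sep 26 2020.
Last Saturday of October 2020: Oct 31 2020.
November 2020 ends with Saturday Nov 28 2020.

Nov 28 2020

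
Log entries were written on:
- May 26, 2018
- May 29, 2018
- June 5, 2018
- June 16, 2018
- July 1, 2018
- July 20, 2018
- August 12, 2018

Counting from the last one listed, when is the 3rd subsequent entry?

November 13, 2018

Gaps: 3, 7, 11, 15, 19, 23 days — each gap is 4 larger than the previous one.
Next gap: 27 days. August 12, 2018 + 27 days = September 8, 2018.
Next gap: 31 days. September 8, 2018 + 31 days = October 9, 2018.
Next gap: 35 days. October 9, 2018 + 35 days = November 13, 2018.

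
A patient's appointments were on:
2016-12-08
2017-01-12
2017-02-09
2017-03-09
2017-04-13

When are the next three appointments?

2017-05-11, 2017-06-08, 2017-07-13

These are Thursdays at 28- or 35-day spacing (35, 28, 28, 35).
The pattern: 2nd Thursday of the month.
2nd Thursday of May 2017: 2017-05-11.
June 2017 — 2nd Thursday is 2017-06-08.
2nd Thursday of July 2017: 2017-07-13.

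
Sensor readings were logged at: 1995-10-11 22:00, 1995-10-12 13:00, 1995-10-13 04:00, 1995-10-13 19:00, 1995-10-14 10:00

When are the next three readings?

Spacing: 15, 15, 15, 15 h — constant 15 h.
1995-10-14 10:00 + 15 h = 1995-10-15 01:00.
1995-10-15 01:00 + 15 h = 1995-10-15 16:00.
1995-10-15 16:00 + 15 h = 1995-10-16 07:00.

1995-10-15 01:00, 1995-10-15 16:00, 1995-10-16 07:00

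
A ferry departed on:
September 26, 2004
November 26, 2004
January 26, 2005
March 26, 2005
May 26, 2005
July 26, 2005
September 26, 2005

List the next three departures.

Each date is the 26th; the gaps (61, 61, 59, 61, 61, 62) track the month lengths.
The rule is the 26th of every 2 months.
Next: November 2005 → November 26, 2005.
January 2006: January 26, 2006.
Next: March 2006 → March 26, 2006.

November 26, 2005; January 26, 2006; March 26, 2006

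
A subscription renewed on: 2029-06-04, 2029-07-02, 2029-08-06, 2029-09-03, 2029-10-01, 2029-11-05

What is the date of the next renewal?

2029-12-03

These are Mondays at 28- or 35-day spacing (28, 35, 28, 28, 35).
The pattern: 1st Monday of the month.
December 2029 — 1st Monday is 2029-12-03.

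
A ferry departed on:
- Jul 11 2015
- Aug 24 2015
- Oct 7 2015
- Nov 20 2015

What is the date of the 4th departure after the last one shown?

Gaps between consecutive events: 44, 44, 44 days — a constant 44-day interval.
Nov 20 2015 + 44 days = Jan 3 2016.
Jan 3 2016 + 44 days = Feb 16 2016.
Feb 16 2016 + 44 days = Mar 31 2016.
Mar 31 2016 + 44 days = May 14 2016.

May 14 2016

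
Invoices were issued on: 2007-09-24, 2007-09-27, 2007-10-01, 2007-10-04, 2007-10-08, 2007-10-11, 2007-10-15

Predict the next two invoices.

The gap pattern 3, 4, 3, 4, 3, 4 repeats every 2 events.
These are the Mondays and Thursdays of each week.
Next Thursday: 2007-10-18.
The following Monday is 2007-10-22.

2007-10-18, 2007-10-22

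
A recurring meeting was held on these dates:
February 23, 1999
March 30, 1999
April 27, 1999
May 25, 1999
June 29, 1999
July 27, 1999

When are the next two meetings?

All Tuesdays; the gaps (35, 28, 28, 35, 28) vary with month length.
This is the last Tuesday of each month.
Last Tuesday of August 1999: August 31, 1999.
Last Tuesday of September 1999: September 28, 1999.

August 31, 1999; September 28, 1999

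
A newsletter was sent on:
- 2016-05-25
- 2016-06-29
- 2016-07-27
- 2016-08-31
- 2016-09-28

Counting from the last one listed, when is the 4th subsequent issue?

2017-01-25

All Wednesdays; the gaps (35, 28, 35, 28) vary with month length.
This is the last Wednesday of each month.
October 2016 ends with Wednesday 2016-10-26.
November 2016 ends with Wednesday 2016-11-30.
December 2016 ends with Wednesday 2016-12-28.
January 2017 ends with Wednesday 2017-01-25.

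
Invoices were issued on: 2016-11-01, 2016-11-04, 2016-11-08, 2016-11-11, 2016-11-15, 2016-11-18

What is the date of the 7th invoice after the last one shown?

The gap pattern 3, 4, 3, 4, 3 repeats every 2 events.
These are the Tuesdays and Fridays of each week.
Next Tuesday: 2016-11-22.
Next Friday: 2016-11-25.
The following Tuesday is 2016-11-29.
The following Friday is 2016-12-02.
Next Tuesday: 2016-12-06.
The following Friday is 2016-12-09.
The following Tuesday is 2016-12-13.

2016-12-13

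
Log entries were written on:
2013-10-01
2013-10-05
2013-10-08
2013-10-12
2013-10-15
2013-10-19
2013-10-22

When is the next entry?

2013-10-26

Every event lands on a Tuesday or Saturday (gaps cycle 4, 3, 4, 3, 4, 3).
So the schedule is: every Tuesday and Saturday.
The following Saturday is 2013-10-26.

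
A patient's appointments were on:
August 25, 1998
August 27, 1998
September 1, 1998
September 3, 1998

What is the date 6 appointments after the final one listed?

September 24, 1998

The gap pattern 2, 5, 2 repeats every 2 events.
These are the Tuesdays and Thursdays of each week.
The following Tuesday is September 8, 1998.
Next Thursday: September 10, 1998.
The following Tuesday is September 15, 1998.
Next Thursday: September 17, 1998.
The following Tuesday is September 22, 1998.
The following Thursday is September 24, 1998.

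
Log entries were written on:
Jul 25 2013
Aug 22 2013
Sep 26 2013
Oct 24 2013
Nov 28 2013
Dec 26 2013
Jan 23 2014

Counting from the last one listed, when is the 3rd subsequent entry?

Apr 24 2014

Gaps: 28, 35, 28, 35, 28, 28 days — a mix of 28 and 35. Every date is a Thursday.
Each is the 4th Thursday of its month.
February 2014 — 4th Thursday is Feb 27 2014.
4th Thursday of March 2014: Mar 27 2014.
4th Thursday of April 2014: Apr 24 2014.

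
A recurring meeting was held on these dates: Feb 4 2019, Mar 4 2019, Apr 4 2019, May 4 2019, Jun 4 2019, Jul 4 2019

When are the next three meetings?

Aug 4 2019, Sep 4 2019, Oct 4 2019

Each date is the 4th; the gaps (28, 31, 30, 31, 30) track the month lengths.
The rule is the 4th of each month.
Next: August 2019 → Aug 4 2019.
September 2019: Sep 4 2019.
October 2019: Oct 4 2019.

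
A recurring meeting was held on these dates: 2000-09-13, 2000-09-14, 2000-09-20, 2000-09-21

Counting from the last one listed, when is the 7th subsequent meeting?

2000-10-18

Every event lands on a Wednesday or Thursday (gaps cycle 1, 6, 1).
So the schedule is: every Wednesday and Thursday.
Next Wednesday: 2000-09-27.
Next Thursday: 2000-09-28.
Next Wednesday: 2000-10-04.
The following Thursday is 2000-10-05.
The following Wednesday is 2000-10-11.
Next Thursday: 2000-10-12.
Next Wednesday: 2000-10-18.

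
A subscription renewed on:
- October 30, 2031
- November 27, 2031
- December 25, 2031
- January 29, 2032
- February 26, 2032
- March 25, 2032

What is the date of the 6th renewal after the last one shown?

Every date is a Thursday; gaps 28, 28, 35, 28, 28 days.
Each is the last Thursday of its month (at least one falls on the 29th or later, ruling out '4th Thursday').
April 2032 ends with Thursday April 29, 2032.
May 2032 ends with Thursday May 27, 2032.
Last Thursday of June 2032: June 24, 2032.
Last Thursday of July 2032: July 29, 2032.
Last Thursday of August 2032: August 26, 2032.
Last Thursday of September 2032: September 30, 2032.

September 30, 2032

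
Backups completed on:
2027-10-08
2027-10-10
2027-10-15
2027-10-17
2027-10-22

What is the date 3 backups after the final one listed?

Gaps: 2, 5, 2, 5 days — not constant, but cyclic with period 2.
The events fall on every Friday and Sunday.
The following Sunday is 2027-10-24.
The following Friday is 2027-10-29.
The following Sunday is 2027-10-31.

2027-10-31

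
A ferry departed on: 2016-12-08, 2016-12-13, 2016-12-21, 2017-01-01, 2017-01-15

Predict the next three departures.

Intervals are 5, 8, 11, 14 days — an arithmetic progression with common difference 3.
Next gap: 17 days. 2017-01-15 + 17 days = 2017-02-01.
Next gap: 20 days. 2017-02-01 + 20 days = 2017-02-21.
Next gap: 23 days. 2017-02-21 + 23 days = 2017-03-16.

2017-02-01, 2017-02-21, 2017-03-16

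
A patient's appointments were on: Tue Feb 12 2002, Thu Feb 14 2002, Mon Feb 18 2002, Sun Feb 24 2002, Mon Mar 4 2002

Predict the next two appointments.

Intervals are 2, 4, 6, 8 days — an arithmetic progression with common difference 2.
Next gap: 10 days. Mon Mar 4 2002 + 10 days = Thu Mar 14 2002.
Next gap: 12 days. Thu Mar 14 2002 + 12 days = Tue Mar 26 2002.

Thu Mar 14 2002, Tue Mar 26 2002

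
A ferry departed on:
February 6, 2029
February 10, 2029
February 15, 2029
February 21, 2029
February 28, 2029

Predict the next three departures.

March 8, 2029; March 17, 2029; March 27, 2029

Intervals are 4, 5, 6, 7 days — an arithmetic progression with common difference 1.
Next gap: 8 days. February 28, 2029 + 8 days = March 8, 2029.
Next gap: 9 days. March 8, 2029 + 9 days = March 17, 2029.
Next gap: 10 days. March 17, 2029 + 10 days = March 27, 2029.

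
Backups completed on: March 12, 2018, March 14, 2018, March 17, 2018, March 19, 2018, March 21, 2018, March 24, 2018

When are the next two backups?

March 26, 2018; March 28, 2018

Gaps: 2, 3, 2, 2, 3 days — not constant, but cyclic with period 3.
The events fall on every Monday, Wednesday and Saturday.
The following Monday is March 26, 2018.
The following Wednesday is March 28, 2018.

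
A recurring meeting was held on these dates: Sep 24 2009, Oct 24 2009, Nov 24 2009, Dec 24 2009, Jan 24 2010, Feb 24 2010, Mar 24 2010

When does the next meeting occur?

The day-of-month is always 24 (30, 31, 30, 31, 31, 28 days between events).
So this recurs on the 24th of each month.
April 2010: Apr 24 2010.

Apr 24 2010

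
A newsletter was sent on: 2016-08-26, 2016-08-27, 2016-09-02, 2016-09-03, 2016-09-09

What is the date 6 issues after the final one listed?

Gaps: 1, 6, 1, 6 days — not constant, but cyclic with period 2.
The events fall on every Friday and Saturday.
Next Saturday: 2016-09-10.
The following Friday is 2016-09-16.
The following Saturday is 2016-09-17.
Next Friday: 2016-09-23.
The following Saturday is 2016-09-24.
Next Friday: 2016-09-30.

2016-09-30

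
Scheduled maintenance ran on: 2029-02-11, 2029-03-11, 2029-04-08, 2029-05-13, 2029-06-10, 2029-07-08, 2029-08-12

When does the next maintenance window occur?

Gaps: 28, 28, 35, 28, 28, 35 days — a mix of 28 and 35. Every date is a Sunday.
Each is the 2nd Sunday of its month.
September 2029 — 2nd Sunday is 2029-09-09.

2029-09-09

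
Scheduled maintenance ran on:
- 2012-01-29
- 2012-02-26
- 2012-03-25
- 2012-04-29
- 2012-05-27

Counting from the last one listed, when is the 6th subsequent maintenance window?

2012-11-25

Every date is a Sunday; gaps 28, 28, 35, 28 days.
Each is the last Sunday of its month (at least one falls on the 29th or later, ruling out '4th Sunday').
June 2012 ends with Sunday 2012-06-24.
July 2012 ends with Sunday 2012-07-29.
Last Sunday of August 2012: 2012-08-26.
September 2012 ends with Sunday 2012-09-30.
Last Sunday of October 2012: 2012-10-28.
November 2012 ends with Sunday 2012-11-25.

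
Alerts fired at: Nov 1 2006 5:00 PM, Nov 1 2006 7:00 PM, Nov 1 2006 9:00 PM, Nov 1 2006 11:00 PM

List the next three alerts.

Spacing: 2, 2, 2 h — constant 2 h.
Nov 1 2006 11:00 PM + 2 h = Nov 2 2006 1:00 AM.
Nov 2 2006 1:00 AM + 2 h = Nov 2 2006 3:00 AM.
Nov 2 2006 3:00 AM + 2 h = Nov 2 2006 5:00 AM.

Nov 2 2006 1:00 AM, Nov 2 2006 3:00 AM, Nov 2 2006 5:00 AM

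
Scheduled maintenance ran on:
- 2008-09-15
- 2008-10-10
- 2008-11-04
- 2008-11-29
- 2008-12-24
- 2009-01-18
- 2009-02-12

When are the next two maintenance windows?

Every event comes 25 days after the last (25, 25, 25, 25, 25, 25).
2009-02-12 + 25 days = 2009-03-09.
2009-03-09 + 25 days = 2009-04-03.

2009-03-09, 2009-04-03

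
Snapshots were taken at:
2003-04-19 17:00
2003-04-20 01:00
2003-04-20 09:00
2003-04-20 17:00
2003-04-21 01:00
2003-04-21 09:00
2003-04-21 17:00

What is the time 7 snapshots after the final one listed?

The interval is a steady 8 hours (8, 8, 8, 8, 8, 8).
2003-04-21 17:00 + 8 h = 2003-04-22 01:00.
2003-04-22 01:00 + 8 h = 2003-04-22 09:00.
2003-04-22 09:00 + 8 h = 2003-04-22 17:00.
2003-04-22 17:00 + 8 h = 2003-04-23 01:00.
2003-04-23 01:00 + 8 h = 2003-04-23 09:00.
2003-04-23 09:00 + 8 h = 2003-04-23 17:00.
2003-04-23 17:00 + 8 h = 2003-04-24 01:00.

2003-04-24 01:00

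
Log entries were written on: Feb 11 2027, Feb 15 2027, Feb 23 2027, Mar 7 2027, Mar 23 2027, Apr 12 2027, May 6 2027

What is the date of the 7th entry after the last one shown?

Feb 10 2028

Intervals are 4, 8, 12, 16, 20, 24 days — an arithmetic progression with common difference 4.
Next gap: 28 days. May 6 2027 + 28 days = Jun 3 2027.
Next gap: 32 days. Jun 3 2027 + 32 days = Jul 5 2027.
Next gap: 36 days. Jul 5 2027 + 36 days = Aug 10 2027.
Next gap: 40 days. Aug 10 2027 + 40 days = Sep 19 2027.
Next gap: 44 days. Sep 19 2027 + 44 days = Nov 2 2027.
Next gap: 48 days. Nov 2 2027 + 48 days = Dec 20 2027.
Next gap: 52 days. Dec 20 2027 + 52 days = Feb 10 2028.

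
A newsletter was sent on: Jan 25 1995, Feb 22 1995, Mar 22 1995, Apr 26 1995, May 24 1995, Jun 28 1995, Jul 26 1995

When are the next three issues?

These are Wednesdays at 28- or 35-day spacing (28, 28, 35, 28, 35, 28).
The pattern: 4th Wednesday of the month.
4th Wednesday of August 1995: Aug 23 1995.
September 1995 — 4th Wednesday is Sep 27 1995.
4th Wednesday of October 1995: Oct 25 1995.

Aug 23 1995, Sep 27 1995, Oct 25 1995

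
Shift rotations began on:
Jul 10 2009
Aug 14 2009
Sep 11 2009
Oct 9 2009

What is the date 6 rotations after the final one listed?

All dates are Fridays, 35, 28, 28 days apart.
Specifically, the 2nd Friday of each month.
November 2009 — 2nd Friday is Nov 13 2009.
December 2009 — 2nd Friday is Dec 11 2009.
2nd Friday of January 2010: Jan 8 2010.
2nd Friday of February 2010: Feb 12 2010.
2nd Friday of March 2010: Mar 12 2010.
2nd Friday of April 2010: Apr 9 2010.

Apr 9 2010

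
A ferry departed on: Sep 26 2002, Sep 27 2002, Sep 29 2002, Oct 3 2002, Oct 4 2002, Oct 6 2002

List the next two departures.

Oct 10 2002, Oct 11 2002

Every event lands on a Thursday or Friday or Sunday (gaps cycle 1, 2, 4, 1, 2).
So the schedule is: every Thursday, Friday and Sunday.
Next Thursday: Oct 10 2002.
The following Friday is Oct 11 2002.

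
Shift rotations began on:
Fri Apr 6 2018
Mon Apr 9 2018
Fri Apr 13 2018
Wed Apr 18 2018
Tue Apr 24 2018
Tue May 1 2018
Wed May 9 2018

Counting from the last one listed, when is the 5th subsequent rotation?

Intervals are 3, 4, 5, 6, 7, 8 days — an arithmetic progression with common difference 1.
Next gap: 9 days. Wed May 9 2018 + 9 days = Fri May 18 2018.
Next gap: 10 days. Fri May 18 2018 + 10 days = Mon May 28 2018.
Next gap: 11 days. Mon May 28 2018 + 11 days = Fri Jun 8 2018.
Next gap: 12 days. Fri Jun 8 2018 + 12 days = Wed Jun 20 2018.
Next gap: 13 days. Wed Jun 20 2018 + 13 days = Tue Jul 3 2018.

Tue Jul 3 2018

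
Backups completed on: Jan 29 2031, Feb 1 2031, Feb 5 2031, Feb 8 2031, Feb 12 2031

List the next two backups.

Feb 15 2031, Feb 19 2031

Gaps: 3, 4, 3, 4 days — not constant, but cyclic with period 2.
The events fall on every Wednesday and Saturday.
The following Saturday is Feb 15 2031.
The following Wednesday is Feb 19 2031.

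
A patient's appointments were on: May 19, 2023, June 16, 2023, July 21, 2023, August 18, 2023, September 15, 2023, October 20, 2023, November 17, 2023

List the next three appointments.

Gaps: 28, 35, 28, 28, 35, 28 days — a mix of 28 and 35. Every date is a Friday.
Each is the 3rd Friday of its month.
December 2023 — 3rd Friday is December 15, 2023.
3rd Friday of January 2024: January 19, 2024.
February 2024 — 3rd Friday is February 16, 2024.

December 15, 2023; January 19, 2024; February 16, 2024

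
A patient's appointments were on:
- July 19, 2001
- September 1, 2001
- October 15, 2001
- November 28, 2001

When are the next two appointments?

January 11, 2002; February 24, 2002

Every event comes 44 days after the last (44, 44, 44).
November 28, 2001 + 44 days = January 11, 2002.
January 11, 2002 + 44 days = February 24, 2002.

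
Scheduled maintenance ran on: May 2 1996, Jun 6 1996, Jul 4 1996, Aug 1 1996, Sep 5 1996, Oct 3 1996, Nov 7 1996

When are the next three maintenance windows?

Dec 5 1996, Jan 2 1997, Feb 6 1997

All dates are Thursdays, 35, 28, 28, 35, 28, 35 days apart.
Specifically, the 1st Thursday of each month.
1st Thursday of December 1996: Dec 5 1996.
January 1997 — 1st Thursday is Jan 2 1997.
1st Thursday of February 1997: Feb 6 1997.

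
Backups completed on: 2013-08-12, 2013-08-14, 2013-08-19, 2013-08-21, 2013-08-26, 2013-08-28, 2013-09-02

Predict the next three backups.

2013-09-04, 2013-09-09, 2013-09-11

Every event lands on a Monday or Wednesday (gaps cycle 2, 5, 2, 5, 2, 5).
So the schedule is: every Monday and Wednesday.
Next Wednesday: 2013-09-04.
The following Monday is 2013-09-09.
Next Wednesday: 2013-09-11.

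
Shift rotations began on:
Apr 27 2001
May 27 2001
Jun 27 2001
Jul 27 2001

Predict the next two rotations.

Aug 27 2001, Sep 27 2001

Each date is the 27th; the gaps (30, 31, 30) track the month lengths.
The rule is the 27th of each month.
August 2001: Aug 27 2001.
Next: September 2001 → Sep 27 2001.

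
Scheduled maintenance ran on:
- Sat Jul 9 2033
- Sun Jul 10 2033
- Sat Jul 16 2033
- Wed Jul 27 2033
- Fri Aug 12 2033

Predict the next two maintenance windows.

The spacing grows by 5 each time: 1, 6, 11, 16 days.
Next gap: 21 days. Fri Aug 12 2033 + 21 days = Fri Sep 2 2033.
Next gap: 26 days. Fri Sep 2 2033 + 26 days = Wed Sep 28 2033.

Fri Sep 2 2033, Wed Sep 28 2033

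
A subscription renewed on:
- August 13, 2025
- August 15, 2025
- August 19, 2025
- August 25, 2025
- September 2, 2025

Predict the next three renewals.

September 12, 2025; September 24, 2025; October 8, 2025

Gaps: 2, 4, 6, 8 days — each gap is 2 larger than the previous one.
Next gap: 10 days. September 2, 2025 + 10 days = September 12, 2025.
Next gap: 12 days. September 12, 2025 + 12 days = September 24, 2025.
Next gap: 14 days. September 24, 2025 + 14 days = October 8, 2025.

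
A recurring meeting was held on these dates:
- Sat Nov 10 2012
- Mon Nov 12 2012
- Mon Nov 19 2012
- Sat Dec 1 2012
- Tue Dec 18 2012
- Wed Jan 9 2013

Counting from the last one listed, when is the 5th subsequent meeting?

The spacing grows by 5 each time: 2, 7, 12, 17, 22 days.
Next gap: 27 days. Wed Jan 9 2013 + 27 days = Tue Feb 5 2013.
Next gap: 32 days. Tue Feb 5 2013 + 32 days = Sat Mar 9 2013.
Next gap: 37 days. Sat Mar 9 2013 + 37 days = Mon Apr 15 2013.
Next gap: 42 days. Mon Apr 15 2013 + 42 days = Mon May 27 2013.
Next gap: 47 days. Mon May 27 2013 + 47 days = Sat Jul 13 2013.

Sat Jul 13 2013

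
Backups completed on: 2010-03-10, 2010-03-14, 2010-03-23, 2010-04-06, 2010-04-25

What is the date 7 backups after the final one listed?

2011-01-23

Gaps: 4, 9, 14, 19 days — each gap is 5 larger than the previous one.
Next gap: 24 days. 2010-04-25 + 24 days = 2010-05-19.
Next gap: 29 days. 2010-05-19 + 29 days = 2010-06-17.
Next gap: 34 days. 2010-06-17 + 34 days = 2010-07-21.
Next gap: 39 days. 2010-07-21 + 39 days = 2010-08-29.
Next gap: 44 days. 2010-08-29 + 44 days = 2010-10-12.
Next gap: 49 days. 2010-10-12 + 49 days = 2010-11-30.
Next gap: 54 days. 2010-11-30 + 54 days = 2011-01-23.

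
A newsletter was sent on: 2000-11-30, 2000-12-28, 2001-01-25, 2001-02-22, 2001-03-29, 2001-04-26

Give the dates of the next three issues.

2001-05-31, 2001-06-28, 2001-07-26

Every date is a Thursday; gaps 28, 28, 28, 35, 28 days.
Each is the last Thursday of its month (at least one falls on the 29th or later, ruling out '4th Thursday').
May 2001 ends with Thursday 2001-05-31.
Last Thursday of June 2001: 2001-06-28.
Last Thursday of July 2001: 2001-07-26.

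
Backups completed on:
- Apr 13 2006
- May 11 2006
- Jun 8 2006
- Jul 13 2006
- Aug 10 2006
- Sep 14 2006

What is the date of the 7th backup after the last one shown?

All dates are Thursdays, 28, 28, 35, 28, 35 days apart.
Specifically, the 2nd Thursday of each month.
October 2006 — 2nd Thursday is Oct 12 2006.
2nd Thursday of November 2006: Nov 9 2006.
2nd Thursday of December 2006: Dec 14 2006.
2nd Thursday of January 2007: Jan 11 2007.
February 2007 — 2nd Thursday is Feb 8 2007.
2nd Thursday of March 2007: Mar 8 2007.
April 2007 — 2nd Thursday is Apr 12 2007.

Apr 12 2007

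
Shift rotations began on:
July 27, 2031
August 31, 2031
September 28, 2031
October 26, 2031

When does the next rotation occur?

Every date is a Sunday; gaps 35, 28, 28 days.
Each is the last Sunday of its month (at least one falls on the 29th or later, ruling out '4th Sunday').
November 2031 ends with Sunday November 30, 2031.

November 30, 2031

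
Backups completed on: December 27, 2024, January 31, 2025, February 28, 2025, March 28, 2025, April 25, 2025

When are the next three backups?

All Fridays; the gaps (35, 28, 28, 28) vary with month length.
This is the last Friday of each month.
Last Friday of May 2025: May 30, 2025.
June 2025 ends with Friday June 27, 2025.
July 2025 ends with Friday July 25, 2025.

May 30, 2025; June 27, 2025; July 25, 2025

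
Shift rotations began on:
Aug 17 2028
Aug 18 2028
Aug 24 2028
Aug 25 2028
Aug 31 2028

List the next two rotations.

Sep 1 2028, Sep 7 2028

Every event lands on a Thursday or Friday (gaps cycle 1, 6, 1, 6).
So the schedule is: every Thursday and Friday.
Next Friday: Sep 1 2028.
The following Thursday is Sep 7 2028.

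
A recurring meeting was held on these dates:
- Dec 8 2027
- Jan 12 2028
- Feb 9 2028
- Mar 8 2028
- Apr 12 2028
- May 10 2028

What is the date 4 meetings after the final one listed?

These are Wednesdays at 28- or 35-day spacing (35, 28, 28, 35, 28).
The pattern: 2nd Wednesday of the month.
2nd Wednesday of June 2028: Jun 14 2028.
July 2028 — 2nd Wednesday is Jul 12 2028.
2nd Wednesday of August 2028: Aug 9 2028.
September 2028 — 2nd Wednesday is Sep 13 2028.

Sep 13 2028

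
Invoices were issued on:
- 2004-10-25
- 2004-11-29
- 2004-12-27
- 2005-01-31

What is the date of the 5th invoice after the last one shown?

Every date is a Monday; gaps 35, 28, 35 days.
Each is the last Monday of its month (at least one falls on the 29th or later, ruling out '4th Monday').
Last Monday of February 2005: 2005-02-28.
Last Monday of March 2005: 2005-03-28.
Last Monday of April 2005: 2005-04-25.
Last Monday of May 2005: 2005-05-30.
June 2005 ends with Monday 2005-06-27.

2005-06-27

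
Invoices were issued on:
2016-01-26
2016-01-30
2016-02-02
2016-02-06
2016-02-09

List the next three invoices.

Gaps: 4, 3, 4, 3 days — not constant, but cyclic with period 2.
The events fall on every Tuesday and Saturday.
The following Saturday is 2016-02-13.
Next Tuesday: 2016-02-16.
The following Saturday is 2016-02-20.

2016-02-13, 2016-02-16, 2016-02-20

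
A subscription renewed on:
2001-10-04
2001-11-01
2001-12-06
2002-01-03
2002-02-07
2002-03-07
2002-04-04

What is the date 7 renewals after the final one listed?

2002-11-07

Gaps: 28, 35, 28, 35, 28, 28 days — a mix of 28 and 35. Every date is a Thursday.
Each is the 1st Thursday of its month.
1st Thursday of May 2002: 2002-05-02.
June 2002 — 1st Thursday is 2002-06-06.
1st Thursday of July 2002: 2002-07-04.
August 2002 — 1st Thursday is 2002-08-01.
September 2002 — 1st Thursday is 2002-09-05.
1st Thursday of October 2002: 2002-10-03.
1st Thursday of November 2002: 2002-11-07.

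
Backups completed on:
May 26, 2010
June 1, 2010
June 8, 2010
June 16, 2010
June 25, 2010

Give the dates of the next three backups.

July 5, 2010; July 16, 2010; July 28, 2010

The spacing grows by 1 each time: 6, 7, 8, 9 days.
Next gap: 10 days. June 25, 2010 + 10 days = July 5, 2010.
Next gap: 11 days. July 5, 2010 + 11 days = July 16, 2010.
Next gap: 12 days. July 16, 2010 + 12 days = July 28, 2010.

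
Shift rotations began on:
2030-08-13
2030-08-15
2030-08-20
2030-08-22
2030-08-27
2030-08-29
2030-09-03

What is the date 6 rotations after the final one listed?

2030-09-24

Gaps: 2, 5, 2, 5, 2, 5 days — not constant, but cyclic with period 2.
The events fall on every Tuesday and Thursday.
The following Thursday is 2030-09-05.
Next Tuesday: 2030-09-10.
The following Thursday is 2030-09-12.
Next Tuesday: 2030-09-17.
Next Thursday: 2030-09-19.
Next Tuesday: 2030-09-24.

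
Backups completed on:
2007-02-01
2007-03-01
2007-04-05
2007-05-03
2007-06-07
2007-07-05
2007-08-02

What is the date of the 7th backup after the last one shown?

Gaps: 28, 35, 28, 35, 28, 28 days — a mix of 28 and 35. Every date is a Thursday.
Each is the 1st Thursday of its month.
1st Thursday of September 2007: 2007-09-06.
October 2007 — 1st Thursday is 2007-10-04.
1st Thursday of November 2007: 2007-11-01.
December 2007 — 1st Thursday is 2007-12-06.
1st Thursday of January 2008: 2008-01-03.
February 2008 — 1st Thursday is 2008-02-07.
1st Thursday of March 2008: 2008-03-06.

2008-03-06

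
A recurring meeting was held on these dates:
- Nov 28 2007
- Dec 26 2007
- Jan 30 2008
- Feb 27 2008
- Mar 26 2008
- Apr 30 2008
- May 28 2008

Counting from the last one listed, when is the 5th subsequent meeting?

Every date is a Wednesday; gaps 28, 35, 28, 28, 35, 28 days.
Each is the last Wednesday of its month (at least one falls on the 29th or later, ruling out '4th Wednesday').
June 2008 ends with Wednesday Jun 25 2008.
Last Wednesday of July 2008: Jul 30 2008.
Last Wednesday of August 2008: Aug 27 2008.
September 2008 ends with Wednesday Sep 24 2008.
Last Wednesday of October 2008: Oct 29 2008.

Oct 29 2008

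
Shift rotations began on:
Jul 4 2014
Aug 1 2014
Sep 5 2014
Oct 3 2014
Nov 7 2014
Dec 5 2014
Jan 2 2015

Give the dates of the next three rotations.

Feb 6 2015, Mar 6 2015, Apr 3 2015

Gaps: 28, 35, 28, 35, 28, 28 days — a mix of 28 and 35. Every date is a Friday.
Each is the 1st Friday of its month.
February 2015 — 1st Friday is Feb 6 2015.
March 2015 — 1st Friday is Mar 6 2015.
1st Friday of April 2015: Apr 3 2015.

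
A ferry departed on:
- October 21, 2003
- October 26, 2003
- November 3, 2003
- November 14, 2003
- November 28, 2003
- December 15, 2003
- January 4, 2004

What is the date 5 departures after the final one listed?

May 28, 2004

Intervals are 5, 8, 11, 14, 17, 20 days — an arithmetic progression with common difference 3.
Next gap: 23 days. January 4, 2004 + 23 days = January 27, 2004.
Next gap: 26 days. January 27, 2004 + 26 days = February 22, 2004.
Next gap: 29 days. February 22, 2004 + 29 days = March 22, 2004.
Next gap: 32 days. March 22, 2004 + 32 days = April 23, 2004.
Next gap: 35 days. April 23, 2004 + 35 days = May 28, 2004.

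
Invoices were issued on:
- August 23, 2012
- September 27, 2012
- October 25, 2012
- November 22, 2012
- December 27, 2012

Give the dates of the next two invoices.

January 24, 2013; February 28, 2013

All dates are Thursdays, 35, 28, 28, 35 days apart.
Specifically, the 4th Thursday of each month.
4th Thursday of January 2013: January 24, 2013.
4th Thursday of February 2013: February 28, 2013.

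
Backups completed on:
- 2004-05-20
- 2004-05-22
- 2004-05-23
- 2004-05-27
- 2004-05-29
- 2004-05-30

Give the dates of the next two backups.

2004-06-03, 2004-06-05

Every event lands on a Thursday or Saturday or Sunday (gaps cycle 2, 1, 4, 2, 1).
So the schedule is: every Thursday, Saturday and Sunday.
Next Thursday: 2004-06-03.
Next Saturday: 2004-06-05.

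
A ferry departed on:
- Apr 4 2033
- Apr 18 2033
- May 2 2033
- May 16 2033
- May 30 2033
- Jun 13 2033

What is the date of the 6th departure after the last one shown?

Sep 5 2033

Every event comes 14 days after the last (14, 14, 14, 14, 14).
Jun 13 2033 + 14 days = Jun 27 2033.
Jun 27 2033 + 14 days = Jul 11 2033.
Jul 11 2033 + 14 days = Jul 25 2033.
Jul 25 2033 + 14 days = Aug 8 2033.
Aug 8 2033 + 14 days = Aug 22 2033.
Aug 22 2033 + 14 days = Sep 5 2033.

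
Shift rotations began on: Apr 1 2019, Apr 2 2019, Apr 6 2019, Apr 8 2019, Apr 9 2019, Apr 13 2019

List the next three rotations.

Every event lands on a Monday or Tuesday or Saturday (gaps cycle 1, 4, 2, 1, 4).
So the schedule is: every Monday, Tuesday and Saturday.
Next Monday: Apr 15 2019.
The following Tuesday is Apr 16 2019.
The following Saturday is Apr 20 2019.

Apr 15 2019, Apr 16 2019, Apr 20 2019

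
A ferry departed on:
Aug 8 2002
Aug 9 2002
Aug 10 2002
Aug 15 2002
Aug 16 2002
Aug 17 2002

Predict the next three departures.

Aug 22 2002, Aug 23 2002, Aug 24 2002

Gaps: 1, 1, 5, 1, 1 days — not constant, but cyclic with period 3.
The events fall on every Thursday, Friday and Saturday.
Next Thursday: Aug 22 2002.
Next Friday: Aug 23 2002.
The following Saturday is Aug 24 2002.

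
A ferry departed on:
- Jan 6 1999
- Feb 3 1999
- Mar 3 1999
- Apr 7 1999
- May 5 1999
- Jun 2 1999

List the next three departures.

Jul 7 1999, Aug 4 1999, Sep 1 1999

All dates are Wednesdays, 28, 28, 35, 28, 28 days apart.
Specifically, the 1st Wednesday of each month.
1st Wednesday of July 1999: Jul 7 1999.
1st Wednesday of August 1999: Aug 4 1999.
September 1999 — 1st Wednesday is Sep 1 1999.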